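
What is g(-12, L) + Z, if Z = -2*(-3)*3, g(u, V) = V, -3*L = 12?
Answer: 14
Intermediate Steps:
L = -4 (L = -⅓*12 = -4)
Z = 18 (Z = 6*3 = 18)
g(-12, L) + Z = -4 + 18 = 14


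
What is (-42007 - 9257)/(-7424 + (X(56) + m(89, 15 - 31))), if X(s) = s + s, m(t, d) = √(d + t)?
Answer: 124947456/17821757 + 17088*√73/17821757 ≈ 7.0191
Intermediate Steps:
X(s) = 2*s
(-42007 - 9257)/(-7424 + (X(56) + m(89, 15 - 31))) = (-42007 - 9257)/(-7424 + (2*56 + √((15 - 31) + 89))) = -51264/(-7424 + (112 + √(-16 + 89))) = -51264/(-7424 + (112 + √73)) = -51264/(-7312 + √73)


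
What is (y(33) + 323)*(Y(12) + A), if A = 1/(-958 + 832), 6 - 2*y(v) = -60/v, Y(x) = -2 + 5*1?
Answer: 677846/693 ≈ 978.13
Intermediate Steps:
Y(x) = 3 (Y(x) = -2 + 5 = 3)
y(v) = 3 + 30/v (y(v) = 3 - (-30)/v = 3 + 30/v)
A = -1/126 (A = 1/(-126) = -1/126 ≈ -0.0079365)
(y(33) + 323)*(Y(12) + A) = ((3 + 30/33) + 323)*(3 - 1/126) = ((3 + 30*(1/33)) + 323)*(377/126) = ((3 + 10/11) + 323)*(377/126) = (43/11 + 323)*(377/126) = (3596/11)*(377/126) = 677846/693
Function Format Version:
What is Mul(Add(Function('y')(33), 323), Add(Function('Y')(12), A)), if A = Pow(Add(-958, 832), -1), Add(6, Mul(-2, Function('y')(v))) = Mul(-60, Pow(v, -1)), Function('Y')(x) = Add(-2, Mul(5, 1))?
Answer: Rational(677846, 693) ≈ 978.13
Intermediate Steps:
Function('Y')(x) = 3 (Function('Y')(x) = Add(-2, 5) = 3)
Function('y')(v) = Add(3, Mul(30, Pow(v, -1))) (Function('y')(v) = Add(3, Mul(Rational(-1, 2), Mul(-60, Pow(v, -1)))) = Add(3, Mul(30, Pow(v, -1))))
A = Rational(-1, 126) (A = Pow(-126, -1) = Rational(-1, 126) ≈ -0.0079365)
Mul(Add(Function('y')(33), 323), Add(Function('Y')(12), A)) = Mul(Add(Add(3, Mul(30, Pow(33, -1))), 323), Add(3, Rational(-1, 126))) = Mul(Add(Add(3, Mul(30, Rational(1, 33))), 323), Rational(377, 126)) = Mul(Add(Add(3, Rational(10, 11)), 323), Rational(377, 126)) = Mul(Add(Rational(43, 11), 323), Rational(377, 126)) = Mul(Rational(3596, 11), Rational(377, 126)) = Rational(677846, 693)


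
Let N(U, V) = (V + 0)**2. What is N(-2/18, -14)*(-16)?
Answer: -3136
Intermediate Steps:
N(U, V) = V**2
N(-2/18, -14)*(-16) = (-14)**2*(-16) = 196*(-16) = -3136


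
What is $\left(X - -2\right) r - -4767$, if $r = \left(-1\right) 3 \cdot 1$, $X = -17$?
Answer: $4812$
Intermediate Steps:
$r = -3$ ($r = \left(-3\right) 1 = -3$)
$\left(X - -2\right) r - -4767 = \left(-17 - -2\right) \left(-3\right) - -4767 = \left(-17 + 2\right) \left(-3\right) + 4767 = \left(-15\right) \left(-3\right) + 4767 = 45 + 4767 = 4812$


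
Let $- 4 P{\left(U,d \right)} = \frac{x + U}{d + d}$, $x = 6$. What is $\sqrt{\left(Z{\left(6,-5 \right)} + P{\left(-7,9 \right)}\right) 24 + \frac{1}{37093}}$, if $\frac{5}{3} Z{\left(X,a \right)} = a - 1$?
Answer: $\frac{2 i \sqrt{135939357510}}{79485} \approx 9.2772 i$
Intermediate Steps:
$Z{\left(X,a \right)} = - \frac{3}{5} + \frac{3 a}{5}$ ($Z{\left(X,a \right)} = \frac{3 \left(a - 1\right)}{5} = \frac{3 \left(-1 + a\right)}{5} = - \frac{3}{5} + \frac{3 a}{5}$)
$P{\left(U,d \right)} = - \frac{6 + U}{8 d}$ ($P{\left(U,d \right)} = - \frac{\left(6 + U\right) \frac{1}{d + d}}{4} = - \frac{\left(6 + U\right) \frac{1}{2 d}}{4} = - \frac{\frac{1}{2} \frac{1}{d} \left(6 + U\right)}{4} = - \frac{6 + U}{8 d}$)
$\sqrt{\left(Z{\left(6,-5 \right)} + P{\left(-7,9 \right)}\right) 24 + \frac{1}{37093}} = \sqrt{\left(\left(- \frac{3}{5} + \frac{3}{5} \left(-5\right)\right) + \frac{-6 - -7}{8 \cdot 9}\right) 24 + \frac{1}{37093}} = \sqrt{\left(\left(- \frac{3}{5} - 3\right) + \frac{1}{8} \cdot \frac{1}{9} \left(-6 + 7\right)\right) 24 + \frac{1}{37093}} = \sqrt{\left(- \frac{18}{5} + \frac{1}{8} \cdot \frac{1}{9} \cdot 1\right) 24 + \frac{1}{37093}} = \sqrt{\left(- \frac{18}{5} + \frac{1}{72}\right) 24 + \frac{1}{37093}} = \sqrt{\left(- \frac{1291}{360}\right) 24 + \frac{1}{37093}} = \sqrt{- \frac{1291}{15} + \frac{1}{37093}} = \sqrt{- \frac{47887048}{556395}} = \frac{2 i \sqrt{135939357510}}{79485}$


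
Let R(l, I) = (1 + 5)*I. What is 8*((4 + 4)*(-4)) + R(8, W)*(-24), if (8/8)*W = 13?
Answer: -2128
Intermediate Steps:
W = 13
R(l, I) = 6*I
8*((4 + 4)*(-4)) + R(8, W)*(-24) = 8*((4 + 4)*(-4)) + (6*13)*(-24) = 8*(8*(-4)) + 78*(-24) = 8*(-32) - 1872 = -256 - 1872 = -2128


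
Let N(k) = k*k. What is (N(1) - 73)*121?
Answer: -8712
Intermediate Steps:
N(k) = k²
(N(1) - 73)*121 = (1² - 73)*121 = (1 - 73)*121 = -72*121 = -8712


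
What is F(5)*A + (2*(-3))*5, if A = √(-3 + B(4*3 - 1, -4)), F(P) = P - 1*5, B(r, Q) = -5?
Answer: -30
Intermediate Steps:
F(P) = -5 + P (F(P) = P - 5 = -5 + P)
A = 2*I*√2 (A = √(-3 - 5) = √(-8) = 2*I*√2 ≈ 2.8284*I)
F(5)*A + (2*(-3))*5 = (-5 + 5)*(2*I*√2) + (2*(-3))*5 = 0*(2*I*√2) - 6*5 = 0 - 30 = -30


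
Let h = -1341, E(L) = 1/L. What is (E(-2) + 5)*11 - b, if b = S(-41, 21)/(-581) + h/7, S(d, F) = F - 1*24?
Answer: 40017/166 ≈ 241.07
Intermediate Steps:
S(d, F) = -24 + F (S(d, F) = F - 24 = -24 + F)
b = -15900/83 (b = (-24 + 21)/(-581) - 1341/7 = -3*(-1/581) - 1341*⅐ = 3/581 - 1341/7 = -15900/83 ≈ -191.57)
(E(-2) + 5)*11 - b = (1/(-2) + 5)*11 - 1*(-15900/83) = (-½ + 5)*11 + 15900/83 = (9/2)*11 + 15900/83 = 99/2 + 15900/83 = 40017/166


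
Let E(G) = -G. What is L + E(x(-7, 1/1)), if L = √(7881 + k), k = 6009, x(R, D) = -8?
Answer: 8 + √13890 ≈ 125.86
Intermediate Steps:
L = √13890 (L = √(7881 + 6009) = √13890 ≈ 117.86)
L + E(x(-7, 1/1)) = √13890 - 1*(-8) = √13890 + 8 = 8 + √13890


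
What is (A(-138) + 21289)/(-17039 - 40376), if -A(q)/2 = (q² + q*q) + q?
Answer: 54611/57415 ≈ 0.95116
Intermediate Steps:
A(q) = -4*q² - 2*q (A(q) = -2*((q² + q*q) + q) = -2*((q² + q²) + q) = -2*(2*q² + q) = -2*(q + 2*q²) = -4*q² - 2*q)
(A(-138) + 21289)/(-17039 - 40376) = (-2*(-138)*(1 + 2*(-138)) + 21289)/(-17039 - 40376) = (-2*(-138)*(1 - 276) + 21289)/(-57415) = (-2*(-138)*(-275) + 21289)*(-1/57415) = (-75900 + 21289)*(-1/57415) = -54611*(-1/57415) = 54611/57415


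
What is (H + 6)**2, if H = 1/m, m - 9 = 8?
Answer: 10609/289 ≈ 36.709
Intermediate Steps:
m = 17 (m = 9 + 8 = 17)
H = 1/17 ≈ 0.058824
(H + 6)**2 = (1/17 + 6)**2 = (103/17)**2 = 10609/289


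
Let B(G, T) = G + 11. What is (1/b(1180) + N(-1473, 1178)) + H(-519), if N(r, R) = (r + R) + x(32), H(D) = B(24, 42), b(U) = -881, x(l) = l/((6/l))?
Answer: -236111/2643 ≈ -89.334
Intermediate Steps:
x(l) = l²/6 (x(l) = l*(l/6) = l²/6)
B(G, T) = 11 + G
H(D) = 35 (H(D) = 11 + 24 = 35)
N(r, R) = 512/3 + R + r (N(r, R) = (r + R) + (⅙)*32² = (R + r) + (⅙)*1024 = (R + r) + 512/3 = 512/3 + R + r)
(1/b(1180) + N(-1473, 1178)) + H(-519) = (1/(-881) + (512/3 + 1178 - 1473)) + 35 = (-1/881 - 373/3) + 35 = -328616/2643 + 35 = -236111/2643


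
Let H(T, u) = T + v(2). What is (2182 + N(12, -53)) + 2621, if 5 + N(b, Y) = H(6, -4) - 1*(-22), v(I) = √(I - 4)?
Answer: 4826 + I*√2 ≈ 4826.0 + 1.4142*I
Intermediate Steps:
v(I) = √(-4 + I)
H(T, u) = T + I*√2 (H(T, u) = T + √(-4 + 2) = T + √(-2) = T + I*√2)
N(b, Y) = 23 + I*√2 (N(b, Y) = -5 + ((6 + I*√2) - 1*(-22)) = -5 + ((6 + I*√2) + 22) = -5 + (28 + I*√2) = 23 + I*√2)
(2182 + N(12, -53)) + 2621 = (2182 + (23 + I*√2)) + 2621 = (2205 + I*√2) + 2621 = 4826 + I*√2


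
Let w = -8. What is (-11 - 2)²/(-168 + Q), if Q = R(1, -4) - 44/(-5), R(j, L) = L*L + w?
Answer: -845/756 ≈ -1.1177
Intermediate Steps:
R(j, L) = -8 + L² (R(j, L) = L*L - 8 = L² - 8 = -8 + L²)
Q = 84/5 (Q = (-8 + (-4)²) - 44/(-5) = (-8 + 16) - 44*(-1)/5 = 8 - 1*(-44/5) = 8 + 44/5 = 84/5 ≈ 16.800)
(-11 - 2)²/(-168 + Q) = (-11 - 2)²/(-168 + 84/5) = (-13)²/(-756/5) = 169*(-5/756) = -845/756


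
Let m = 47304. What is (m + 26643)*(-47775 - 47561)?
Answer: -7049811192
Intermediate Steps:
(m + 26643)*(-47775 - 47561) = (47304 + 26643)*(-47775 - 47561) = 73947*(-95336) = -7049811192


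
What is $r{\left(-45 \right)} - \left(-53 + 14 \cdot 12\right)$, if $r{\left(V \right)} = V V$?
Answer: $1910$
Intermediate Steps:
$r{\left(V \right)} = V^{2}$
$r{\left(-45 \right)} - \left(-53 + 14 \cdot 12\right) = \left(-45\right)^{2} - \left(-53 + 14 \cdot 12\right) = 2025 - \left(-53 + 168\right) = 2025 - 115 = 1910$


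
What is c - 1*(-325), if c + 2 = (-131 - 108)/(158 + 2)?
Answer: 51441/160 ≈ 321.51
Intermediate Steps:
c = -559/160 (c = -2 + (-131 - 108)/(158 + 2) = -2 - 239/160 = -559/160 ≈ -3.4938)
c - 1*(-325) = -559/160 - 1*(-325) = -559/160 + 325 = 51441/160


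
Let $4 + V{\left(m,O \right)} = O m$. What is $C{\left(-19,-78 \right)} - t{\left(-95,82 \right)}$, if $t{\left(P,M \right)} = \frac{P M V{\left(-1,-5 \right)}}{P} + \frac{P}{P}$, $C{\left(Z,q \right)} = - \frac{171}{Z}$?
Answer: $-74$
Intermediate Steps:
$V{\left(m,O \right)} = -4 + O m$
$t{\left(P,M \right)} = 1 + M$ ($t{\left(P,M \right)} = \frac{P M \left(-4 - -5\right)}{P} + \frac{P}{P} = \frac{M P \left(-4 + 5\right)}{P} + 1 = \frac{M P 1}{P} + 1 = \frac{M P}{P} + 1 = M + 1 = 1 + M$)
$C{\left(-19,-78 \right)} - t{\left(-95,82 \right)} = - \frac{171}{-19} - \left(1 + 82\right) = \left(-171\right) \left(- \frac{1}{19}\right) - 83 = 9 - 83 = -74$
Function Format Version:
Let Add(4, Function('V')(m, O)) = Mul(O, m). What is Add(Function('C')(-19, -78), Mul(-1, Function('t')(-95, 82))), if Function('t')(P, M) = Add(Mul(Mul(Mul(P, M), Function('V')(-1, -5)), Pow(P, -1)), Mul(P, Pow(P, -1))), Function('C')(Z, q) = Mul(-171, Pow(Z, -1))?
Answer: -74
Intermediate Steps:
Function('V')(m, O) = Add(-4, Mul(O, m))
Function('t')(P, M) = Add(1, M) (Function('t')(P, M) = Add(Mul(Mul(Mul(P, M), Add(-4, Mul(-5, -1))), Pow(P, -1)), Mul(P, Pow(P, -1))) = Add(Mul(Mul(Mul(M, P), Add(-4, 5)), Pow(P, -1)), 1) = Add(Mul(Mul(Mul(M, P), 1), Pow(P, -1)), 1) = Add(Mul(Mul(M, P), Pow(P, -1)), 1) = Add(M, 1) = Add(1, M))
Add(Function('C')(-19, -78), Mul(-1, Function('t')(-95, 82))) = Add(Mul(-171, Pow(-19, -1)), Mul(-1, Add(1, 82))) = Add(Mul(-171, Rational(-1, 19)), Mul(-1, 83)) = Add(9, -83) = -74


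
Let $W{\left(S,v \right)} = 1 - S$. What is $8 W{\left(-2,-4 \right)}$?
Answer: $24$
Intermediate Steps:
$8 W{\left(-2,-4 \right)} = 8 \left(1 - -2\right) = 8 \left(1 + 2\right) = 8 \cdot 3 = 24$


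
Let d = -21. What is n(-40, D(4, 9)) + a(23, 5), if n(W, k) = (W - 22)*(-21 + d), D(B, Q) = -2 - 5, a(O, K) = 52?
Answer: 2656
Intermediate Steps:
D(B, Q) = -7
n(W, k) = 924 - 42*W (n(W, k) = (W - 22)*(-21 - 21) = (-22 + W)*(-42) = 924 - 42*W)
n(-40, D(4, 9)) + a(23, 5) = (924 - 42*(-40)) + 52 = (924 + 1680) + 52 = 2604 + 52 = 2656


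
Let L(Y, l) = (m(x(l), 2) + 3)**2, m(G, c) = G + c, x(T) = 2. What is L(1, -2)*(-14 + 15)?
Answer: 49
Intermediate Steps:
L(Y, l) = 49 (L(Y, l) = ((2 + 2) + 3)**2 = (4 + 3)**2 = 7**2 = 49)
L(1, -2)*(-14 + 15) = 49*(-14 + 15) = 49*1 = 49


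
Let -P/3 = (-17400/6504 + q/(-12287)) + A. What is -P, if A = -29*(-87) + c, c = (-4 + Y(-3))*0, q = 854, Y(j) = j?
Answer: 25175663586/3329777 ≈ 7560.8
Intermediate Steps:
c = 0 (c = (-4 - 3)*0 = -7*0 = 0)
A = 2523 (A = -29*(-87) + 0 = 2523 + 0 = 2523)
P = -25175663586/3329777 (P = -3*((-17400/6504 + 854/(-12287)) + 2523) = -3*((-17400*1/6504 + 854*(-1/12287)) + 2523) = -3*((-725/271 - 854/12287) + 2523) = -3*(-9139509/3329777 + 2523) = -3*8391887862/3329777 = -25175663586/3329777 ≈ -7560.8)
-P = -1*(-25175663586/3329777) = 25175663586/3329777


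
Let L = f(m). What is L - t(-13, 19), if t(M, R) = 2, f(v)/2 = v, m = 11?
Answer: 20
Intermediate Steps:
f(v) = 2*v
L = 22 (L = 2*11 = 22)
L - t(-13, 19) = 22 - 1*2 = 22 - 2 = 20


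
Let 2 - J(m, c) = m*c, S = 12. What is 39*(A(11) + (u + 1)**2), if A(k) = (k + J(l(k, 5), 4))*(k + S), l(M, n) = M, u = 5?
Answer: -26403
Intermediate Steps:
J(m, c) = 2 - c*m (J(m, c) = 2 - m*c = 2 - c*m)
A(k) = (2 - 3*k)*(12 + k) (A(k) = (k + (2 - 1*4*k))*(k + 12) = (k + (2 - 4*k))*(12 + k) = (2 - 3*k)*(12 + k))
39*(A(11) + (u + 1)**2) = 39*((24 - 34*11 - 3*11**2) + (5 + 1)**2) = 39*((24 - 374 - 3*121) + 6**2) = 39*((24 - 374 - 363) + 36) = 39*(-713 + 36) = 39*(-677) = -26403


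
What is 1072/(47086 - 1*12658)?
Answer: 268/8607 ≈ 0.031137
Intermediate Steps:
1072/(47086 - 1*12658) = 1072/(47086 - 12658) = 1072/34428 = 1072*(1/34428) = 268/8607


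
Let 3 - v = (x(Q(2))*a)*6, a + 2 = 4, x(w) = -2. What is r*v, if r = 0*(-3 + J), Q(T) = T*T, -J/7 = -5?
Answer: 0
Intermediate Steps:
J = 35 (J = -7*(-5) = 35)
Q(T) = T²
a = 2 (a = -2 + 4 = 2)
r = 0 (r = 0*(-3 + 35) = 0*32 = 0)
v = 27 (v = 3 - (-2*2)*6 = 3 - (-4)*6 = 3 - 1*(-24) = 3 + 24 = 27)
r*v = 0*27 = 0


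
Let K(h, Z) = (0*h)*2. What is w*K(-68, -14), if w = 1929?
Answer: 0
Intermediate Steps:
K(h, Z) = 0 (K(h, Z) = 0*2 = 0)
w*K(-68, -14) = 1929*0 = 0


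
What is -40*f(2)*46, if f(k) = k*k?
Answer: -7360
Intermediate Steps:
f(k) = k²
-40*f(2)*46 = -40*2²*46 = -40*4*46 = -160*46 = -7360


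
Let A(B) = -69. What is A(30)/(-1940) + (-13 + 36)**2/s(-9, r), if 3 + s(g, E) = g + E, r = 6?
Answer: -512923/5820 ≈ -88.131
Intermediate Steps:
s(g, E) = -3 + E + g (s(g, E) = -3 + (g + E) = -3 + (E + g) = -3 + E + g)
A(30)/(-1940) + (-13 + 36)**2/s(-9, r) = -69/(-1940) + (-13 + 36)**2/(-3 + 6 - 9) = -69*(-1/1940) + 23**2/(-6) = 69/1940 + 529*(-1/6) = 69/1940 - 529/6 = -512923/5820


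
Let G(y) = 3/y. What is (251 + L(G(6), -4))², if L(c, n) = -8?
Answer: 59049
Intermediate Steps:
(251 + L(G(6), -4))² = (251 - 8)² = 243² = 59049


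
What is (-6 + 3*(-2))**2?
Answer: 144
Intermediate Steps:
(-6 + 3*(-2))**2 = (-6 - 6)**2 = (-12)**2 = 144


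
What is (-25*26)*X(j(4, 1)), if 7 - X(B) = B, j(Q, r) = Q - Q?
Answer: -4550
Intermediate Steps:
j(Q, r) = 0
X(B) = 7 - B
(-25*26)*X(j(4, 1)) = (-25*26)*(7 - 1*0) = -650*(7 + 0) = -650*7 = -4550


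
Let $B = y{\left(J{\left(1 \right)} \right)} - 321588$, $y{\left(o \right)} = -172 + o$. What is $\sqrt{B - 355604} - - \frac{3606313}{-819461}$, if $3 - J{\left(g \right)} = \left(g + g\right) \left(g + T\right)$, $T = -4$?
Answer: $- \frac{3606313}{819461} + i \sqrt{677355} \approx -4.4008 + 823.02 i$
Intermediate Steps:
$J{\left(g \right)} = 3 - 2 g \left(-4 + g\right)$ ($J{\left(g \right)} = 3 - \left(g + g\right) \left(g - 4\right) = 3 - 2 g \left(-4 + g\right)$)
$B = -321751$ ($B = \left(-172 + \left(3 - 2 \cdot 1^{2} + 8 \cdot 1\right)\right) - 321588 = \left(-172 + \left(3 - 2 + 8\right)\right) - 321588 = \left(-172 + 9\right) - 321588 = -163 - 321588 = -321751$)
$\sqrt{B - 355604} - - \frac{3606313}{-819461} = \sqrt{-321751 - 355604} - - \frac{3606313}{-819461} = \sqrt{-677355} - \left(-3606313\right) \left(- \frac{1}{819461}\right) = i \sqrt{677355} - \frac{3606313}{819461} = - \frac{3606313}{819461} + i \sqrt{677355}$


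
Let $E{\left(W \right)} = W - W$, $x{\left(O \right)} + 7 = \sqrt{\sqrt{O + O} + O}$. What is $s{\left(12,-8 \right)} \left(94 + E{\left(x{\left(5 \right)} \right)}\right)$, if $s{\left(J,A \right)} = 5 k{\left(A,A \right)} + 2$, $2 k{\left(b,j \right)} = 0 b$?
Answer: $188$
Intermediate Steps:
$x{\left(O \right)} = -7 + \sqrt{O + \sqrt{2} \sqrt{O}}$ ($x{\left(O \right)} = -7 + \sqrt{\sqrt{O + O} + O} = -7 + \sqrt{\sqrt{2 O} + O} = -7 + \sqrt{\sqrt{2} \sqrt{O} + O} = -7 + \sqrt{O + \sqrt{2} \sqrt{O}}$)
$k{\left(b,j \right)} = 0$ ($k{\left(b,j \right)} = \frac{0 b}{2} = \frac{1}{2} \cdot 0 = 0$)
$E{\left(W \right)} = 0$
$s{\left(J,A \right)} = 2$ ($s{\left(J,A \right)} = 5 \cdot 0 + 2 = 0 + 2 = 2$)
$s{\left(12,-8 \right)} \left(94 + E{\left(x{\left(5 \right)} \right)}\right) = 2 \left(94 + 0\right) = 2 \cdot 94 = 188$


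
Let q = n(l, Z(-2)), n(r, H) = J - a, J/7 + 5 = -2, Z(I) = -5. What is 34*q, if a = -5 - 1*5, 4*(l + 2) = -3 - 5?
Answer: -1326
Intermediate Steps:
J = -49 (J = -35 + 7*(-2) = -35 - 14 = -49)
l = -4 (l = -2 + (-3 - 5)/4 = -2 + (¼)*(-8) = -2 - 2 = -4)
a = -10 (a = -5 - 5 = -10)
n(r, H) = -39 (n(r, H) = -49 - 1*(-10) = -49 + 10 = -39)
q = -39
34*q = 34*(-39) = -1326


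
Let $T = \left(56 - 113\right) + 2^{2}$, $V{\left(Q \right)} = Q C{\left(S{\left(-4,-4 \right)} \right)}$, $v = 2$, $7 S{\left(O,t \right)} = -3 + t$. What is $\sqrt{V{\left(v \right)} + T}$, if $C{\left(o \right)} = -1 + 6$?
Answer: $i \sqrt{43} \approx 6.5574 i$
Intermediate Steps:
$S{\left(O,t \right)} = - \frac{3}{7} + \frac{t}{7}$ ($S{\left(O,t \right)} = \frac{-3 + t}{7} = - \frac{3}{7} + \frac{t}{7}$)
$C{\left(o \right)} = 5$
$V{\left(Q \right)} = 5 Q$ ($V{\left(Q \right)} = Q 5 = 5 Q$)
$T = -53$ ($T = \left(56 - 113\right) + 4 = -57 + 4 = -53$)
$\sqrt{V{\left(v \right)} + T} = \sqrt{5 \cdot 2 - 53} = \sqrt{10 - 53} = \sqrt{-43} = i \sqrt{43}$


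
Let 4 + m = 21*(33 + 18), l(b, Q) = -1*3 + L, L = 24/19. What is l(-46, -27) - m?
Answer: -20306/19 ≈ -1068.7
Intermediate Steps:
L = 24/19 (L = 24*(1/19) = 24/19 ≈ 1.2632)
l(b, Q) = -33/19 (l(b, Q) = -1*3 + 24/19 = -3 + 24/19 = -33/19)
m = 1067 (m = -4 + 21*(33 + 18) = -4 + 21*51 = -4 + 1071 = 1067)
l(-46, -27) - m = -33/19 - 1*1067 = -33/19 - 1067 = -20306/19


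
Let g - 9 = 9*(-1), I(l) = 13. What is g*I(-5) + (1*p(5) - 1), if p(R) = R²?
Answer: 24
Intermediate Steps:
g = 0 (g = 9 + 9*(-1) = 9 - 9 = 0)
g*I(-5) + (1*p(5) - 1) = 0*13 + (1*5² - 1) = 0 + (1*25 - 1) = 0 + (25 - 1) = 0 + 24 = 24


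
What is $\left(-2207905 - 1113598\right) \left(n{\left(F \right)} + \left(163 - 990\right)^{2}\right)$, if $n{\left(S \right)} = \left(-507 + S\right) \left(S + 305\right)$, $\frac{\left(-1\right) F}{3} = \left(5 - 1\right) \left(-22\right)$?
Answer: $-1812417969986$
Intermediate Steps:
$F = 264$ ($F = - 3 \left(5 - 1\right) \left(-22\right) = - 3 \cdot 4 \left(-22\right) = \left(-3\right) \left(-88\right) = 264$)
$n{\left(S \right)} = \left(-507 + S\right) \left(305 + S\right)$
$\left(-2207905 - 1113598\right) \left(n{\left(F \right)} + \left(163 - 990\right)^{2}\right) = \left(-2207905 - 1113598\right) \left(\left(-154635 + 264^{2} - 53328\right) + \left(163 - 990\right)^{2}\right) = - 3321503 \left(\left(-154635 + 69696 - 53328\right) + \left(-827\right)^{2}\right) = - 3321503 \left(-138267 + 683929\right) = \left(-3321503\right) 545662 = -1812417969986$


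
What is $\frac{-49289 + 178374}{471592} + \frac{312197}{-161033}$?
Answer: $- \frac{11494787529}{6903806776} \approx -1.665$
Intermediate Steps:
$\frac{-49289 + 178374}{471592} + \frac{312197}{-161033} = 129085 \cdot \frac{1}{471592} + 312197 \left(- \frac{1}{161033}\right) = \frac{11735}{42872} - \frac{312197}{161033} = - \frac{11494787529}{6903806776}$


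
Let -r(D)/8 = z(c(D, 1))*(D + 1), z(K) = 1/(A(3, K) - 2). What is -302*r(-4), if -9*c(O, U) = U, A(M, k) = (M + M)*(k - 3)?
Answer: 10872/31 ≈ 350.71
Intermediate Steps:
A(M, k) = 2*M*(-3 + k) (A(M, k) = (2*M)*(-3 + k) = 2*M*(-3 + k))
c(O, U) = -U/9
z(K) = 1/(-20 + 6*K) (z(K) = 1/(2*3*(-3 + K) - 2) = 1/((-18 + 6*K) - 2) = 1/(-20 + 6*K))
r(D) = 12/31 + 12*D/31 (r(D) = -8*1/(2*(-10 + 3*(-⅑*1)))*(D + 1) = -8*1/(2*(-10 + 3*(-⅑)))*(1 + D) = -8*1/(2*(-10 - ⅓))*(1 + D) = -8*1/(2*(-31/3))*(1 + D) = -8*(½)*(-3/31)*(1 + D) = -(-12)*(1 + D)/31 = -8*(-3/62 - 3*D/62) = 12/31 + 12*D/31)
-302*r(-4) = -302*(12/31 + (12/31)*(-4)) = -302*(12/31 - 48/31) = -302*(-36/31) = 10872/31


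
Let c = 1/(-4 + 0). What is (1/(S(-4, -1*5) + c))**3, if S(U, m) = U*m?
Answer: 64/493039 ≈ 0.00012981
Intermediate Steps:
c = -1/4 (c = 1/(-4) = -1/4 ≈ -0.25000)
(1/(S(-4, -1*5) + c))**3 = (1/(-(-4)*5 - 1/4))**3 = (1/(-4*(-5) - 1/4))**3 = (1/(20 - 1/4))**3 = (1/(79/4))**3 = (4/79)**3 = 64/493039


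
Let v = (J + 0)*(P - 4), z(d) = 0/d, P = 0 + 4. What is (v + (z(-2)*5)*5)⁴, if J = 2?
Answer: 0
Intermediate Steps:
P = 4
z(d) = 0
v = 0 (v = (2 + 0)*(4 - 4) = 2*0 = 0)
(v + (z(-2)*5)*5)⁴ = (0 + (0*5)*5)⁴ = (0 + 0*5)⁴ = (0 + 0)⁴ = 0⁴ = 0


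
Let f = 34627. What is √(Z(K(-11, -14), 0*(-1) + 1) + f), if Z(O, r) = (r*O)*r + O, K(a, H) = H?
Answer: √34599 ≈ 186.01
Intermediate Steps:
Z(O, r) = O + O*r² (Z(O, r) = (O*r)*r + O = O*r² + O = O + O*r²)
√(Z(K(-11, -14), 0*(-1) + 1) + f) = √(-14*(1 + (0*(-1) + 1)²) + 34627) = √(-14*(1 + (0 + 1)²) + 34627) = √(-14*(1 + 1²) + 34627) = √(-14*(1 + 1) + 34627) = √(-14*2 + 34627) = √(-28 + 34627) = √34599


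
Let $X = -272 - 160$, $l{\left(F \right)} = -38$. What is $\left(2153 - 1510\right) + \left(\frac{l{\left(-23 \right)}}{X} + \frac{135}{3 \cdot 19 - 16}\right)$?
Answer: $\frac{5724347}{8856} \approx 646.38$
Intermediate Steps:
$X = -432$ ($X = -272 - 160 = -432$)
$\left(2153 - 1510\right) + \left(\frac{l{\left(-23 \right)}}{X} + \frac{135}{3 \cdot 19 - 16}\right) = \left(2153 - 1510\right) - \left(- \frac{19}{216} - \frac{135}{3 \cdot 19 - 16}\right) = 643 - \left(- \frac{19}{216} - \frac{135}{57 - 16}\right) = 643 + \left(\frac{19}{216} + \frac{135}{41}\right) = 643 + \frac{29939}{8856} = \frac{5724347}{8856}$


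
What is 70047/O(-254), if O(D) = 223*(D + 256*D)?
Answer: -70047/14556994 ≈ -0.0048119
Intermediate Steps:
O(D) = 57311*D (O(D) = 223*(257*D) = 57311*D)
70047/O(-254) = 70047/((57311*(-254))) = 70047/(-14556994) = 70047*(-1/14556994) = -70047/14556994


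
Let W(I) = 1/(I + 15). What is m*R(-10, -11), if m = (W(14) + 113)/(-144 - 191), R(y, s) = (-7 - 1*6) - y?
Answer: 9834/9715 ≈ 1.0122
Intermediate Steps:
W(I) = 1/(15 + I)
R(y, s) = -13 - y (R(y, s) = (-7 - 6) - y = -13 - y)
m = -3278/9715 (m = (1/(15 + 14) + 113)/(-144 - 191) = (1/29 + 113)/(-335) = (1/29 + 113)*(-1/335) = (3278/29)*(-1/335) = -3278/9715 ≈ -0.33742)
m*R(-10, -11) = -3278*(-13 - 1*(-10))/9715 = -3278*(-13 + 10)/9715 = -3278/9715*(-3) = 9834/9715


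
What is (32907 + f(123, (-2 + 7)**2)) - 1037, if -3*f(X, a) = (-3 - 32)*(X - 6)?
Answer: 33235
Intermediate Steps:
f(X, a) = -70 + 35*X/3 (f(X, a) = -(-3 - 32)*(X - 6)/3 = -(-35)*(-6 + X)/3 = -(210 - 35*X)/3 = -70 + 35*X/3)
(32907 + f(123, (-2 + 7)**2)) - 1037 = (32907 + (-70 + (35/3)*123)) - 1037 = (32907 + (-70 + 1435)) - 1037 = (32907 + 1365) - 1037 = 34272 - 1037 = 33235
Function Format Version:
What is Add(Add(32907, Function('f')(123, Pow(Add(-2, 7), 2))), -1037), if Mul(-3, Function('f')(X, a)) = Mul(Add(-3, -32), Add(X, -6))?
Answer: 33235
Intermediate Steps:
Function('f')(X, a) = Add(-70, Mul(Rational(35, 3), X)) (Function('f')(X, a) = Mul(Rational(-1, 3), Mul(Add(-3, -32), Add(X, -6))) = Mul(Rational(-1, 3), Mul(-35, Add(-6, X))) = Mul(Rational(-1, 3), Add(210, Mul(-35, X))) = Add(-70, Mul(Rational(35, 3), X)))
Add(Add(32907, Function('f')(123, Pow(Add(-2, 7), 2))), -1037) = Add(Add(32907, Add(-70, Mul(Rational(35, 3), 123))), -1037) = Add(Add(32907, Add(-70, 1435)), -1037) = Add(Add(32907, 1365), -1037) = Add(34272, -1037) = 33235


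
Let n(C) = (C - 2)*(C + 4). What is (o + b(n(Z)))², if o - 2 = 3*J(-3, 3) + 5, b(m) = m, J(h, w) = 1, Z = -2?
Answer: 4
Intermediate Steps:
n(C) = (-2 + C)*(4 + C)
o = 10 (o = 2 + (3*1 + 5) = 2 + (3 + 5) = 2 + 8 = 10)
(o + b(n(Z)))² = (10 + (-8 + (-2)² + 2*(-2)))² = (10 + (-8 + 4 - 4))² = (10 - 8)² = 2² = 4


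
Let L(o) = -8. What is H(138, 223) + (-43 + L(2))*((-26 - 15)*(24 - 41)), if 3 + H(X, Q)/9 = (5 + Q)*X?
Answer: 247602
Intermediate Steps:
H(X, Q) = -27 + 9*X*(5 + Q) (H(X, Q) = -27 + 9*((5 + Q)*X) = -27 + 9*(X*(5 + Q)) = -27 + 9*X*(5 + Q))
H(138, 223) + (-43 + L(2))*((-26 - 15)*(24 - 41)) = (-27 + 45*138 + 9*223*138) + (-43 - 8)*((-26 - 15)*(24 - 41)) = (-27 + 6210 + 276966) - (-2091)*(-17) = 283149 - 51*697 = 283149 - 35547 = 247602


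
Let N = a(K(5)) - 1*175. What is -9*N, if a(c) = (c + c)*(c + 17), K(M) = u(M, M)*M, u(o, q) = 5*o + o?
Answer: -449325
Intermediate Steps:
u(o, q) = 6*o
K(M) = 6*M**2 (K(M) = (6*M)*M = 6*M**2)
a(c) = 2*c*(17 + c) (a(c) = (2*c)*(17 + c) = 2*c*(17 + c))
N = 49925 (N = 2*(6*5**2)*(17 + 6*5**2) - 1*175 = 2*(6*25)*(17 + 6*25) - 175 = 2*150*(17 + 150) - 175 = 2*150*167 - 175 = 50100 - 175 = 49925)
-9*N = -9*49925 = -1*449325 = -449325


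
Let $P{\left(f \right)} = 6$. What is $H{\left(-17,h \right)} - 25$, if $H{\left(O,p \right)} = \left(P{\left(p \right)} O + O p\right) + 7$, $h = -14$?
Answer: $118$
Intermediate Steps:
$H{\left(O,p \right)} = 7 + 6 O + O p$ ($H{\left(O,p \right)} = \left(6 O + O p\right) + 7 = 7 + 6 O + O p$)
$H{\left(-17,h \right)} - 25 = \left(7 + 6 \left(-17\right) - -238\right) - 25 = \left(7 - 102 + 238\right) - 25 = 143 - 25 = 118$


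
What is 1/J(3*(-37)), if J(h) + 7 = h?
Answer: -1/118 ≈ -0.0084746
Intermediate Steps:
J(h) = -7 + h
1/J(3*(-37)) = 1/(-7 + 3*(-37)) = 1/(-7 - 111) = 1/(-118) = -1/118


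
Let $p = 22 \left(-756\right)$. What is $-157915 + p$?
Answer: $-174547$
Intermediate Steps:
$p = -16632$
$-157915 + p = -157915 - 16632 = -174547$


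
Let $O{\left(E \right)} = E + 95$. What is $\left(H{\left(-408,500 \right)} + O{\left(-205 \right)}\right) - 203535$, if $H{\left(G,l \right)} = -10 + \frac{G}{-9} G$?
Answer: $-222151$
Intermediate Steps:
$H{\left(G,l \right)} = -10 - \frac{G^{2}}{9}$ ($H{\left(G,l \right)} = -10 + G \left(- \frac{1}{9}\right) G = -10 + - \frac{G}{9} G = -10 - \frac{G^{2}}{9}$)
$O{\left(E \right)} = 95 + E$
$\left(H{\left(-408,500 \right)} + O{\left(-205 \right)}\right) - 203535 = \left(\left(-10 - \frac{\left(-408\right)^{2}}{9}\right) + \left(95 - 205\right)\right) - 203535 = \left(\left(-10 - 18496\right) - 110\right) - 203535 = \left(-18506 - 110\right) - 203535 = -18616 - 203535 = -222151$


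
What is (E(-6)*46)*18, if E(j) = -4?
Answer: -3312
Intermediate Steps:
(E(-6)*46)*18 = -4*46*18 = -184*18 = -3312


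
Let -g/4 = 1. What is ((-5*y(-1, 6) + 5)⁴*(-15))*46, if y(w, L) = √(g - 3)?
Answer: -3450000 - 10350000*I*√7 ≈ -3.45e+6 - 2.7384e+7*I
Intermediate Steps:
g = -4 (g = -4*1 = -4)
y(w, L) = I*√7 (y(w, L) = √(-4 - 3) = √(-7) = I*√7)
((-5*y(-1, 6) + 5)⁴*(-15))*46 = ((-5*I*√7 + 5)⁴*(-15))*46 = ((5 - 5*I*√7)⁴*(-15))*46 = -15*(5 - 5*I*√7)⁴*46 = -690*(5 - 5*I*√7)⁴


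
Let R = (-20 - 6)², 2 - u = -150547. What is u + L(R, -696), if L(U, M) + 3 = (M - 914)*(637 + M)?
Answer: 245536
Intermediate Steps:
u = 150549 (u = 2 - 1*(-150547) = 2 + 150547 = 150549)
R = 676 (R = (-26)² = 676)
L(U, M) = -3 + (-914 + M)*(637 + M) (L(U, M) = -3 + (M - 914)*(637 + M) = -3 + (-914 + M)*(637 + M))
u + L(R, -696) = 150549 + (-582221 + (-696)² - 277*(-696)) = 150549 + (-582221 + 484416 + 192792) = 150549 + 94987 = 245536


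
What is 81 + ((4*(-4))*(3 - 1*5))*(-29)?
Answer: -847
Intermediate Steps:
81 + ((4*(-4))*(3 - 1*5))*(-29) = 81 - 16*(3 - 5)*(-29) = 81 - 16*(-2)*(-29) = 81 + 32*(-29) = 81 - 928 = -847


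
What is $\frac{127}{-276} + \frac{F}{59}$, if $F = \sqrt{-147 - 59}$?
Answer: $- \frac{127}{276} + \frac{i \sqrt{206}}{59} \approx -0.46014 + 0.24327 i$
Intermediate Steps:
$F = i \sqrt{206}$ ($F = \sqrt{-206} = i \sqrt{206} \approx 14.353 i$)
$\frac{127}{-276} + \frac{F}{59} = \frac{127}{-276} + \frac{i \sqrt{206}}{59} = 127 \left(- \frac{1}{276}\right) + i \sqrt{206} \cdot \frac{1}{59} = - \frac{127}{276} + \frac{i \sqrt{206}}{59}$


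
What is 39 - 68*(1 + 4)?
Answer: -301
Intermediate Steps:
39 - 68*(1 + 4) = 39 - 68*5 = 39 - 17*20 = 39 - 340 = -301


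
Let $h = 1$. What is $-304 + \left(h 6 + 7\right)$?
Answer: $-291$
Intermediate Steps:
$-304 + \left(h 6 + 7\right) = -304 + \left(1 \cdot 6 + 7\right) = -304 + \left(6 + 7\right) = -304 + 13 = -291$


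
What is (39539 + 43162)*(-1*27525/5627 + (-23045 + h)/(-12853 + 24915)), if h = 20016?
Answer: -28866844669833/67872874 ≈ -4.2531e+5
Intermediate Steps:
(39539 + 43162)*(-1*27525/5627 + (-23045 + h)/(-12853 + 24915)) = (39539 + 43162)*(-1*27525/5627 + (-23045 + 20016)/(-12853 + 24915)) = 82701*(-27525*1/5627 - 3029/12062) = 82701*(-27525/5627 - 3029*1/12062) = 82701*(-27525/5627 - 3029/12062) = 82701*(-349050733/67872874) = -28866844669833/67872874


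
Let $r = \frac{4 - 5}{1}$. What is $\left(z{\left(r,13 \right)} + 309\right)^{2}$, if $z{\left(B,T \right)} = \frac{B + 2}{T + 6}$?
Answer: $\frac{34480384}{361} \approx 95514.0$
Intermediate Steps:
$r = -1$ ($r = \left(4 - 5\right) 1 = \left(-1\right) 1 = -1$)
$z{\left(B,T \right)} = \frac{2 + B}{6 + T}$
$\left(z{\left(r,13 \right)} + 309\right)^{2} = \left(\frac{2 - 1}{6 + 13} + 309\right)^{2} = \left(\frac{1}{19} \cdot 1 + 309\right)^{2} = \left(\frac{1}{19} + 309\right)^{2} = \left(\frac{5872}{19}\right)^{2} = \frac{34480384}{361}$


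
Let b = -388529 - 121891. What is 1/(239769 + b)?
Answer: -1/270651 ≈ -3.6948e-6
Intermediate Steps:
b = -510420
1/(239769 + b) = 1/(239769 - 510420) = 1/(-270651) = -1/270651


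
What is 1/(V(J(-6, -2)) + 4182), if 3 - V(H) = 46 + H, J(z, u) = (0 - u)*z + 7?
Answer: 1/4144 ≈ 0.00024131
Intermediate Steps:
J(z, u) = 7 - u*z (J(z, u) = (-u)*z + 7 = -u*z + 7 = 7 - u*z)
V(H) = -43 - H (V(H) = 3 - (46 + H) = 3 + (-46 - H) = -43 - H)
1/(V(J(-6, -2)) + 4182) = 1/((-43 - (7 - 1*(-2)*(-6))) + 4182) = 1/((-43 - (7 - 12)) + 4182) = 1/((-43 - 1*(-5)) + 4182) = 1/((-43 + 5) + 4182) = 1/(-38 + 4182) = 1/4144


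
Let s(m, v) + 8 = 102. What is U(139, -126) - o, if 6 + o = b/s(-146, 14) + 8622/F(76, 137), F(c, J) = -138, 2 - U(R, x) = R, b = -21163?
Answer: 338605/2162 ≈ 156.62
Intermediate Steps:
s(m, v) = 94 (s(m, v) = -8 + 102 = 94)
U(R, x) = 2 - R
o = -634799/2162 (o = -6 + (-21163/94 + 8622/(-138)) = -6 + (-21163*1/94 + 8622*(-1/138)) = -6 + (-21163/94 - 1437/23) = -6 - 621827/2162 = -634799/2162 ≈ -293.62)
U(139, -126) - o = (2 - 1*139) - 1*(-634799/2162) = (2 - 139) + 634799/2162 = -137 + 634799/2162 = 338605/2162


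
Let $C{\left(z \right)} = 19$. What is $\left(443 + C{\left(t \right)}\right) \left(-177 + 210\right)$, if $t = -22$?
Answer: $15246$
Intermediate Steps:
$\left(443 + C{\left(t \right)}\right) \left(-177 + 210\right) = \left(443 + 19\right) \left(-177 + 210\right) = 462 \cdot 33 = 15246$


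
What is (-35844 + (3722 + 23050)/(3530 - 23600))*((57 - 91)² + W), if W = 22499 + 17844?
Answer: -1658613246786/1115 ≈ -1.4875e+9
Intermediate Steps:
W = 40343
(-35844 + (3722 + 23050)/(3530 - 23600))*((57 - 91)² + W) = (-35844 + (3722 + 23050)/(3530 - 23600))*((57 - 91)² + 40343) = (-35844 + 26772/(-20070))*((-34)² + 40343) = (-35844 + 26772*(-1/20070))*(1156 + 40343) = (-35844 - 4462/3345)*41499 = -119902642/3345*41499 = -1658613246786/1115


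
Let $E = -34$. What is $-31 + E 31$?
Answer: $-1085$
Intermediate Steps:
$-31 + E 31 = -31 - 1054 = -1085$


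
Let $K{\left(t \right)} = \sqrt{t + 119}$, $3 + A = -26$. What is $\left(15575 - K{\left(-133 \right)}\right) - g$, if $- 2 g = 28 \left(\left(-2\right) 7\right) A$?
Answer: $21259 - i \sqrt{14} \approx 21259.0 - 3.7417 i$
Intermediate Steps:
$A = -29$ ($A = -3 - 26 = -29$)
$K{\left(t \right)} = \sqrt{119 + t}$
$g = -5684$ ($g = - \frac{28 \left(\left(-2\right) 7\right) \left(-29\right)}{2} = - \frac{28 \left(-14\right) \left(-29\right)}{2} = - \frac{\left(-392\right) \left(-29\right)}{2} = \left(- \frac{1}{2}\right) 11368 = -5684$)
$\left(15575 - K{\left(-133 \right)}\right) - g = \left(15575 - \sqrt{119 - 133}\right) - -5684 = \left(15575 - \sqrt{-14}\right) + 5684 = \left(15575 - i \sqrt{14}\right) + 5684 = 21259 - i \sqrt{14}$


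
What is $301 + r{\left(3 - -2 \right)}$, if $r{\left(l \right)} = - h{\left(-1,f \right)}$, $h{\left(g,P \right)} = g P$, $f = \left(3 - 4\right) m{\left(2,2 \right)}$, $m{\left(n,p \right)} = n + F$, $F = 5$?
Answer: $294$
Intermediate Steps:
$m{\left(n,p \right)} = 5 + n$ ($m{\left(n,p \right)} = n + 5 = 5 + n$)
$f = -7$ ($f = \left(3 - 4\right) \left(5 + 2\right) = \left(-1\right) 7 = -7$)
$h{\left(g,P \right)} = P g$
$r{\left(l \right)} = -7$ ($r{\left(l \right)} = - \left(-7\right) \left(-1\right) = \left(-1\right) 7 = -7$)
$301 + r{\left(3 - -2 \right)} = 301 - 7 = 294$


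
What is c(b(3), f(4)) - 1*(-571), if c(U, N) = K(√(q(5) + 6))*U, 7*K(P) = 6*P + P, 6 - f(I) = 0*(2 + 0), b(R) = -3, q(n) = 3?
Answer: 562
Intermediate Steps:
f(I) = 6 (f(I) = 6 - 0*(2 + 0) = 6 - 0*2 = 6 - 1*0 = 6 + 0 = 6)
K(P) = P (K(P) = (6*P + P)/7 = (7*P)/7 = P)
c(U, N) = 3*U (c(U, N) = √(3 + 6)*U = √9*U = 3*U)
c(b(3), f(4)) - 1*(-571) = 3*(-3) - 1*(-571) = -9 + 571 = 562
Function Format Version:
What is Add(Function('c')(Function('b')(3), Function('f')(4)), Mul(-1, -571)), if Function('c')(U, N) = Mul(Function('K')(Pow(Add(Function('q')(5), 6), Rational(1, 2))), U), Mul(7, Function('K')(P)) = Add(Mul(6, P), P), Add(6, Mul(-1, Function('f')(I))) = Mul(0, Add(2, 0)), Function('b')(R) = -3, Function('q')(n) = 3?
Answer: 562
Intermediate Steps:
Function('f')(I) = 6 (Function('f')(I) = Add(6, Mul(-1, Mul(0, Add(2, 0)))) = Add(6, Mul(-1, Mul(0, 2))) = Add(6, Mul(-1, 0)) = Add(6, 0) = 6)
Function('K')(P) = P (Function('K')(P) = Mul(Rational(1, 7), Add(Mul(6, P), P)) = Mul(Rational(1, 7), Mul(7, P)) = P)
Function('c')(U, N) = Mul(3, U) (Function('c')(U, N) = Mul(Pow(Add(3, 6), Rational(1, 2)), U) = Mul(Pow(9, Rational(1, 2)), U) = Mul(3, U))
Add(Function('c')(Function('b')(3), Function('f')(4)), Mul(-1, -571)) = Add(Mul(3, -3), Mul(-1, -571)) = Add(-9, 571) = 562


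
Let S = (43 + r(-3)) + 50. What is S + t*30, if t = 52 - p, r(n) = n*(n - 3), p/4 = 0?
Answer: 1671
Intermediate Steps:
p = 0 (p = 4*0 = 0)
r(n) = n*(-3 + n)
t = 52 (t = 52 - 1*0 = 52 + 0 = 52)
S = 111 (S = (43 - 3*(-3 - 3)) + 50 = (43 - 3*(-6)) + 50 = (43 + 18) + 50 = 61 + 50 = 111)
S + t*30 = 111 + 52*30 = 111 + 1560 = 1671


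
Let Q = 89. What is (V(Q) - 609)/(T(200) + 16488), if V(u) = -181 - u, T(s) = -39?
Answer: -293/5483 ≈ -0.053438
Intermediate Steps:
(V(Q) - 609)/(T(200) + 16488) = ((-181 - 1*89) - 609)/(-39 + 16488) = ((-181 - 89) - 609)/16449 = (-270 - 609)*(1/16449) = -879*1/16449 = -293/5483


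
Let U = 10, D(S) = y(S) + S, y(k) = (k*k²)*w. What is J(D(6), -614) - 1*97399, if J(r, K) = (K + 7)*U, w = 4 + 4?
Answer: -103469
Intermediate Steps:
w = 8
y(k) = 8*k³ (y(k) = (k*k²)*8 = k³*8 = 8*k³)
D(S) = S + 8*S³ (D(S) = 8*S³ + S = S + 8*S³)
J(r, K) = 70 + 10*K (J(r, K) = (K + 7)*10 = (7 + K)*10 = 70 + 10*K)
J(D(6), -614) - 1*97399 = (70 + 10*(-614)) - 1*97399 = (70 - 6140) - 97399 = -6070 - 97399 = -103469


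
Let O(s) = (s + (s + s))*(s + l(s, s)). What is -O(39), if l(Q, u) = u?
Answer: -9126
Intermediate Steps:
O(s) = 6*s² (O(s) = (s + (s + s))*(s + s) = (s + 2*s)*(2*s) = (3*s)*(2*s) = 6*s²)
-O(39) = -6*39² = -6*1521 = -1*9126 = -9126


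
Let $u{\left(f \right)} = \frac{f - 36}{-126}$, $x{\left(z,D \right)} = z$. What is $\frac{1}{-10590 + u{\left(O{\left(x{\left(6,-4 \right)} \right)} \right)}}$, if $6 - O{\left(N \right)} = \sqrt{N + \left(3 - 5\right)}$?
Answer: $- \frac{63}{667154} \approx -9.4431 \cdot 10^{-5}$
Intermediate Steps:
$O{\left(N \right)} = 6 - \sqrt{-2 + N}$ ($O{\left(N \right)} = 6 - \sqrt{N + \left(3 - 5\right)} = 6 - \sqrt{N - 2} = 6 - \sqrt{-2 + N}$)
$u{\left(f \right)} = \frac{2}{7} - \frac{f}{126}$ ($u{\left(f \right)} = \left(f - 36\right) \left(- \frac{1}{126}\right) = \left(-36 + f\right) \left(- \frac{1}{126}\right) = \frac{2}{7} - \frac{f}{126}$)
$\frac{1}{-10590 + u{\left(O{\left(x{\left(6,-4 \right)} \right)} \right)}} = \frac{1}{-10590 + \left(\frac{2}{7} - \frac{6 - \sqrt{-2 + 6}}{126}\right)} = \frac{1}{-10590 + \left(\frac{2}{7} - \frac{6 - \sqrt{4}}{126}\right)} = \frac{1}{-10590 + \left(\frac{2}{7} - \frac{6 - 2}{126}\right)} = \frac{1}{-10590 + \left(\frac{2}{7} - \frac{2}{63}\right)} = \frac{1}{-10590 + \frac{16}{63}} = \frac{1}{- \frac{667154}{63}} = - \frac{63}{667154}$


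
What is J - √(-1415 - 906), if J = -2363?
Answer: -2363 - I*√2321 ≈ -2363.0 - 48.177*I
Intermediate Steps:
J - √(-1415 - 906) = -2363 - √(-1415 - 906) = -2363 - √(-2321) = -2363 - I*√2321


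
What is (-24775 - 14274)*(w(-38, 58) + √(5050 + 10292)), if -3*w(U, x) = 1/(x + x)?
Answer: 39049/348 - 39049*√15342 ≈ -4.8366e+6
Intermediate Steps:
w(U, x) = -1/(6*x) (w(U, x) = -1/(3*(x + x)) = -1/(2*x)/3 = -1/(6*x))
(-24775 - 14274)*(w(-38, 58) + √(5050 + 10292)) = (-24775 - 14274)*(-⅙/58 + √(5050 + 10292)) = -39049*(-⅙*1/58 + √15342) = -39049*(-1/348 + √15342) = 39049/348 - 39049*√15342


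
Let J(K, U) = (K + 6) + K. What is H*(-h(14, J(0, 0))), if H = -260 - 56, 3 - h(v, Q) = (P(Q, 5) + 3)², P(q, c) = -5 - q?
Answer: -19276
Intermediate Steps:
J(K, U) = 6 + 2*K (J(K, U) = (6 + K) + K = 6 + 2*K)
h(v, Q) = 3 - (-2 - Q)² (h(v, Q) = 3 - ((-5 - Q) + 3)² = 3 - (-2 - Q)²)
H = -316
H*(-h(14, J(0, 0))) = -(-316)*(3 - (2 + (6 + 2*0))²) = -(-316)*(3 - (2 + (6 + 0))²) = -(-316)*(3 - (2 + 6)²) = -(-316)*(3 - 1*8²) = -(-316)*(3 - 1*64) = -(-316)*(3 - 64) = -(-316)*(-61) = -316*61 = -19276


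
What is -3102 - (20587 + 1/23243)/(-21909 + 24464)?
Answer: -184693456872/59385865 ≈ -3110.1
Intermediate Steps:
-3102 - (20587 + 1/23243)/(-21909 + 24464) = -3102 - (20587 + 1/23243)/2555 = -3102 - 478503642/(23243*2555) = -3102 - 1*478503642/59385865 = -3102 - 478503642/59385865 = -184693456872/59385865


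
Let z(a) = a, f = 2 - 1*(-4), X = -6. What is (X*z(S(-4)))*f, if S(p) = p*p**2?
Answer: 2304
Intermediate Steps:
S(p) = p**3
f = 6 (f = 2 + 4 = 6)
(X*z(S(-4)))*f = -6*(-4)**3*6 = -6*(-64)*6 = 384*6 = 2304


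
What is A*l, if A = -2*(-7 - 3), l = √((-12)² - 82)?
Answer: 20*√62 ≈ 157.48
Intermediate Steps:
l = √62 (l = √(144 - 82) = √62 ≈ 7.8740)
A = 20 (A = -2*(-10) = 20)
A*l = 20*√62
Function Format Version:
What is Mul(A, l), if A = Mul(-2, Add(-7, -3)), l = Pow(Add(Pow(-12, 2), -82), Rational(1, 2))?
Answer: Mul(20, Pow(62, Rational(1, 2))) ≈ 157.48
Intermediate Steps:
l = Pow(62, Rational(1, 2)) (l = Pow(Add(144, -82), Rational(1, 2)) = Pow(62, Rational(1, 2)) ≈ 7.8740)
A = 20 (A = Mul(-2, -10) = 20)
Mul(A, l) = Mul(20, Pow(62, Rational(1, 2)))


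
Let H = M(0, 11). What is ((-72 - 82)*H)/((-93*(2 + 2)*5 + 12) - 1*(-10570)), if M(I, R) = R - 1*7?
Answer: -44/623 ≈ -0.070626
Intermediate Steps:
M(I, R) = -7 + R (M(I, R) = R - 7 = -7 + R)
H = 4 (H = -7 + 11 = 4)
((-72 - 82)*H)/((-93*(2 + 2)*5 + 12) - 1*(-10570)) = ((-72 - 82)*4)/((-93*(2 + 2)*5 + 12) - 1*(-10570)) = (-154*4)/((-372*5 + 12) + 10570) = -616/((-93*20 + 12) + 10570) = -616/((-1860 + 12) + 10570) = -616/(-1848 + 10570) = -616/8722 = -616*1/8722 = -44/623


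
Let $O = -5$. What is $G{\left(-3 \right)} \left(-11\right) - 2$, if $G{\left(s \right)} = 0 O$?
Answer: $-2$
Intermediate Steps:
$G{\left(s \right)} = 0$ ($G{\left(s \right)} = 0 \left(-5\right) = 0$)
$G{\left(-3 \right)} \left(-11\right) - 2 = 0 \left(-11\right) - 2 = 0 - 2 = -2$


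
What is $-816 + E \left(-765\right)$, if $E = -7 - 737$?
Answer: $568344$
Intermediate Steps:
$E = -744$
$-816 + E \left(-765\right) = -816 - -569160 = -816 + 569160 = 568344$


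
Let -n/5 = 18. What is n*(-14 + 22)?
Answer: -720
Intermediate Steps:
n = -90 (n = -5*18 = -90)
n*(-14 + 22) = -90*(-14 + 22) = -90*8 = -720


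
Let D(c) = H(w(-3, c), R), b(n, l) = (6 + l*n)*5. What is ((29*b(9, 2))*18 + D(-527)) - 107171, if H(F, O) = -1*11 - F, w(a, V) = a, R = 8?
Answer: -44539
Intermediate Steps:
b(n, l) = 30 + 5*l*n
H(F, O) = -11 - F
D(c) = -8 (D(c) = -11 - 1*(-3) = -11 + 3 = -8)
((29*b(9, 2))*18 + D(-527)) - 107171 = ((29*(30 + 5*2*9))*18 - 8) - 107171 = ((29*(30 + 90))*18 - 8) - 107171 = ((29*120)*18 - 8) - 107171 = (3480*18 - 8) - 107171 = (62640 - 8) - 107171 = 62632 - 107171 = -44539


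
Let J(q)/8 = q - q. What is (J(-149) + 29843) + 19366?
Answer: 49209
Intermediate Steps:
J(q) = 0 (J(q) = 8*(q - q) = 8*0 = 0)
(J(-149) + 29843) + 19366 = (0 + 29843) + 19366 = 29843 + 19366 = 49209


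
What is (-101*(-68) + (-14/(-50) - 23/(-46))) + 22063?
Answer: 1446589/50 ≈ 28932.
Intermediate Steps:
(-101*(-68) + (-14/(-50) - 23/(-46))) + 22063 = (6868 + (-14*(-1/50) - 23*(-1/46))) + 22063 = (6868 + (7/25 + ½)) + 22063 = (6868 + 39/50) + 22063 = 343439/50 + 22063 = 1446589/50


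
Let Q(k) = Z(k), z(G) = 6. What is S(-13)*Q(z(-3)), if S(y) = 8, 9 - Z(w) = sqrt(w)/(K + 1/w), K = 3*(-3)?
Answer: 72 + 48*sqrt(6)/53 ≈ 74.218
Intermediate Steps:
K = -9
Z(w) = 9 - sqrt(w)/(-9 + 1/w)
Q(k) = (-9 + k**(3/2) + 81*k)/(-1 + 9*k)
S(-13)*Q(z(-3)) = 8*((-9 + 6**(3/2) + 81*6)/(-1 + 9*6)) = 8*((-9 + 6*sqrt(6) + 486)/(-1 + 54)) = 8*((477 + 6*sqrt(6))/53) = 8*(9 + 6*sqrt(6)/53) = 72 + 48*sqrt(6)/53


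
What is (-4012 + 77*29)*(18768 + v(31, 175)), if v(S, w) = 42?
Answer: -33462990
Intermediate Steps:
(-4012 + 77*29)*(18768 + v(31, 175)) = (-4012 + 77*29)*(18768 + 42) = (-4012 + 2233)*18810 = -1779*18810 = -33462990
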